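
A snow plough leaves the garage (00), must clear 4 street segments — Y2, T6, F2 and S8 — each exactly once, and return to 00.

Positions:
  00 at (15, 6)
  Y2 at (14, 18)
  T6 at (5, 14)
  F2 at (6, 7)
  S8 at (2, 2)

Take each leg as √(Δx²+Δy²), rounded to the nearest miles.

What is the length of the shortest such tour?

Minimum total distance: 49 miles.

00 - Y2 - T6 - F2 - S8 - 00: 12+10+7+6+14 = 49
00 - Y2 - T6 - S8 - F2 - 00: 12+10+12+6+9 = 49
00 - Y2 - F2 - T6 - S8 - 00: 12+14+7+12+14 = 59
00 - Y2 - F2 - S8 - T6 - 00: 12+14+6+12+13 = 57
00 - Y2 - S8 - T6 - F2 - 00: 12+20+12+7+9 = 60
00 - Y2 - S8 - F2 - T6 - 00: 12+20+6+7+13 = 58
00 - T6 - Y2 - F2 - S8 - 00: 13+10+14+6+14 = 57
00 - T6 - Y2 - S8 - F2 - 00: 13+10+20+6+9 = 58
00 - T6 - F2 - Y2 - S8 - 00: 13+7+14+20+14 = 68
00 - T6 - S8 - Y2 - F2 - 00: 13+12+20+14+9 = 68
00 - F2 - Y2 - T6 - S8 - 00: 9+14+10+12+14 = 59
00 - F2 - T6 - Y2 - S8 - 00: 9+7+10+20+14 = 60
The minimum is 49.
One optimal route: 00 → Y2 → T6 → F2 → S8 → 00 (or its reverse).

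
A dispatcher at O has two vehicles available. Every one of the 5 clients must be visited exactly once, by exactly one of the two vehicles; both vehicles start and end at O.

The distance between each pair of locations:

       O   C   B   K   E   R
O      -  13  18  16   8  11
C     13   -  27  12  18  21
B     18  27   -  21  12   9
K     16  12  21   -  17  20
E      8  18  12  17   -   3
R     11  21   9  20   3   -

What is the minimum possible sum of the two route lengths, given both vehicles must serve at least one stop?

Check every non-empty split of the stops between the two vehicles; for each half take its own optimal tour:
  {C} + {B, K, E, R}: 26 + 57 = 83
  {B} + {C, K, E, R}: 36 + 56 = 92
  {C, B} + {K, E, R}: 58 + 47 = 105
  {K} + {C, B, E, R}: 32 + 60 = 92
  {C, K} + {B, E, R}: 41 + 38 = 79
  {B, K} + {C, E, R}: 55 + 45 = 100
  … (15 splits in total)
Best: vehicle 1 O → C → K → O = 41; vehicle 2 O → B → R → E → O = 38; combined 79.

79 — the smallest possible combined total.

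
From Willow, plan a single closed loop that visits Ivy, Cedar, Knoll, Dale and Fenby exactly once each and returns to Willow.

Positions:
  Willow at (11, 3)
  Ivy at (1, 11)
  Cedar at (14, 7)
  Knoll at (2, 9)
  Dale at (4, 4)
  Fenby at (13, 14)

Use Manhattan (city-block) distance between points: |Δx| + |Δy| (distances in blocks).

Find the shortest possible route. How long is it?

With 5 stops there are 5!/2 = 60 distinct round trips (a route and its reverse cost the same).
Willow→Ivy→Cedar→Knoll→Dale→Fenby→Willow: 18+17+14+7+19+13 = 88
Willow→Ivy→Cedar→Knoll→Fenby→Dale→Willow: 18+17+14+16+19+8 = 92
Willow→Ivy→Cedar→Dale→Knoll→Fenby→Willow: 18+17+13+7+16+13 = 84
Willow→Ivy→Cedar→Dale→Fenby→Knoll→Willow: 18+17+13+19+16+15 = 98
Willow→Ivy→Cedar→Fenby→Knoll→Dale→Willow: 18+17+8+16+7+8 = 74
Willow→Ivy→Cedar→Fenby→Dale→Knoll→Willow: 18+17+8+19+7+15 = 84
Willow→Ivy→Knoll→Cedar→Dale→Fenby→Willow: 18+3+14+13+19+13 = 80
Willow→Ivy→Knoll→Cedar→Fenby→Dale→Willow: 18+3+14+8+19+8 = 70
Willow→Ivy→Knoll→Dale→Cedar→Fenby→Willow: 18+3+7+13+8+13 = 62
Willow→Ivy→Knoll→Dale→Fenby→Cedar→Willow: 18+3+7+19+8+7 = 62
Willow→Ivy→Knoll→Fenby→Cedar→Dale→Willow: 18+3+16+8+13+8 = 66
Willow→Ivy→Knoll→Fenby→Dale→Cedar→Willow: 18+3+16+19+13+7 = 76
Willow→Ivy→Dale→Cedar→Knoll→Fenby→Willow: 18+10+13+14+16+13 = 84
Willow→Ivy→Dale→Cedar→Fenby→Knoll→Willow: 18+10+13+8+16+15 = 80
… (46 more)
Willow→Cedar→Fenby→Ivy→Knoll→Dale→Willow: 7+8+15+3+7+8 = 48  ← best
The minimum is 48.
One optimal route: Willow → Cedar → Fenby → Ivy → Knoll → Dale → Willow (or its reverse).

48 blocks — the shortest possible round trip.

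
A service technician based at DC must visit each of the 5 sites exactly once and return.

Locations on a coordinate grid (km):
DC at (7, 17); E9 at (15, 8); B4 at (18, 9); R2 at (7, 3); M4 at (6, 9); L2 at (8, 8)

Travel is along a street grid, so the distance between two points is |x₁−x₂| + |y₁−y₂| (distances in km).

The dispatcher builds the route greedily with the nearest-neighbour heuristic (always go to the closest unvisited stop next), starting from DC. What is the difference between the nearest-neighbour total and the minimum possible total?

DC: M4=9, L2=10, R2=14, E9=17, B4=19 ⇒ M4
M4: L2=3, R2=7, E9=10, B4=12 ⇒ L2
L2: R2=6, E9=7, B4=11 ⇒ R2
R2: E9=13, B4=17 ⇒ E9
E9: B4=4 ⇒ B4
NN route DC → M4 → L2 → R2 → E9 → B4 → DC costs 54.
Optimal: DC → B4 → E9 → L2 → R2 → M4 → DC costs 52 (by enumerating all 60 distinct tours).
Excess = 54 − 52 = 2.

2 km longer than the optimal tour.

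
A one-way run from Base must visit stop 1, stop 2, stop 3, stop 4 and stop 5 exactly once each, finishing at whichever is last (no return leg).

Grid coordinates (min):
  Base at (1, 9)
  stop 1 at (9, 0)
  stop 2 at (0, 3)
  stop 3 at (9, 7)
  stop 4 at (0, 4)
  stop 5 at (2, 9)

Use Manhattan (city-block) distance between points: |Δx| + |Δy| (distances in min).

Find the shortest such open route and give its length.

Minimum one-way distance = 28 min.

There are 5! = 120 possible orderings.
Base - stop 1 - stop 2 - stop 3 - stop 4 - stop 5: 17+12+13+12+7 = 61
Base - stop 1 - stop 2 - stop 3 - stop 5 - stop 4: 17+12+13+9+7 = 58
Base - stop 1 - stop 2 - stop 4 - stop 3 - stop 5: 17+12+1+12+9 = 51
Base - stop 1 - stop 2 - stop 4 - stop 5 - stop 3: 17+12+1+7+9 = 46
Base - stop 1 - stop 2 - stop 5 - stop 3 - stop 4: 17+12+8+9+12 = 58
Base - stop 1 - stop 2 - stop 5 - stop 4 - stop 3: 17+12+8+7+12 = 56
Base - stop 1 - stop 3 - stop 2 - stop 4 - stop 5: 17+7+13+1+7 = 45
Base - stop 1 - stop 3 - stop 2 - stop 5 - stop 4: 17+7+13+8+7 = 52
Base - stop 1 - stop 3 - stop 4 - stop 2 - stop 5: 17+7+12+1+8 = 45
Base - stop 1 - stop 3 - stop 4 - stop 5 - stop 2: 17+7+12+7+8 = 51
Base - stop 1 - stop 3 - stop 5 - stop 2 - stop 4: 17+7+9+8+1 = 42
Base - stop 1 - stop 3 - stop 5 - stop 4 - stop 2: 17+7+9+7+1 = 41
Base - stop 1 - stop 4 - stop 2 - stop 3 - stop 5: 17+13+1+13+9 = 53
Base - stop 1 - stop 4 - stop 2 - stop 5 - stop 3: 17+13+1+8+9 = 48
… (106 more)
Base - stop 5 - stop 4 - stop 2 - stop 1 - stop 3: 1+7+1+12+7 = 28  ← best
The minimum is 28.
One shortest path: Base → stop 5 → stop 4 → stop 2 → stop 1 → stop 3.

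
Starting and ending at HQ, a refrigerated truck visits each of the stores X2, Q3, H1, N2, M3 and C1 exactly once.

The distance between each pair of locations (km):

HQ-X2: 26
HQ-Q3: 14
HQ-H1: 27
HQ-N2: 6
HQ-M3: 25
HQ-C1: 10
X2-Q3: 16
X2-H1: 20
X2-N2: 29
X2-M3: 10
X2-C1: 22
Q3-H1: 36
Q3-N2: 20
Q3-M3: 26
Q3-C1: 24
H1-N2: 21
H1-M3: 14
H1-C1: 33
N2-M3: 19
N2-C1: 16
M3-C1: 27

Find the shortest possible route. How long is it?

Minimum total distance: 101 km.

HQ→X2→Q3→H1→N2→M3→C1→HQ: 26+16+36+21+19+27+10 = 155
HQ→X2→Q3→H1→N2→C1→M3→HQ: 26+16+36+21+16+27+25 = 167
HQ→X2→Q3→H1→M3→N2→C1→HQ: 26+16+36+14+19+16+10 = 137
HQ→X2→Q3→H1→M3→C1→N2→HQ: 26+16+36+14+27+16+6 = 141
HQ→X2→Q3→H1→C1→N2→M3→HQ: 26+16+36+33+16+19+25 = 171
HQ→X2→Q3→H1→C1→M3→N2→HQ: 26+16+36+33+27+19+6 = 163
HQ→X2→Q3→N2→H1→M3→C1→HQ: 26+16+20+21+14+27+10 = 134
HQ→X2→Q3→N2→H1→C1→M3→HQ: 26+16+20+21+33+27+25 = 168
… (352 more)
HQ→Q3→X2→M3→H1→N2→C1→HQ: 14+16+10+14+21+16+10 = 101  ← best
The minimum is 101.
One optimal route: HQ → Q3 → X2 → M3 → H1 → N2 → C1 → HQ (or its reverse).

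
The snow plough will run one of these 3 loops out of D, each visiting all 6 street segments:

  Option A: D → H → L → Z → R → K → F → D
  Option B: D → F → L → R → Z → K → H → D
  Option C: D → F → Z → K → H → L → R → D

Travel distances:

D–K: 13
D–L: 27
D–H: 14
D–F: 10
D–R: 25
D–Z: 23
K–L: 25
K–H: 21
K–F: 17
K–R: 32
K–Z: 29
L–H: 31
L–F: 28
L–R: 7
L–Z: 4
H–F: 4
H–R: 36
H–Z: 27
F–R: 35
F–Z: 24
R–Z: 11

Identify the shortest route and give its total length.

Option A: 14 + 31 + 4 + 11 + 32 + 17 + 10 = 119
Option B: 10 + 28 + 7 + 11 + 29 + 21 + 14 = 120
Option C: 10 + 24 + 29 + 21 + 31 + 7 + 25 = 147

119 — Option A is the shortest.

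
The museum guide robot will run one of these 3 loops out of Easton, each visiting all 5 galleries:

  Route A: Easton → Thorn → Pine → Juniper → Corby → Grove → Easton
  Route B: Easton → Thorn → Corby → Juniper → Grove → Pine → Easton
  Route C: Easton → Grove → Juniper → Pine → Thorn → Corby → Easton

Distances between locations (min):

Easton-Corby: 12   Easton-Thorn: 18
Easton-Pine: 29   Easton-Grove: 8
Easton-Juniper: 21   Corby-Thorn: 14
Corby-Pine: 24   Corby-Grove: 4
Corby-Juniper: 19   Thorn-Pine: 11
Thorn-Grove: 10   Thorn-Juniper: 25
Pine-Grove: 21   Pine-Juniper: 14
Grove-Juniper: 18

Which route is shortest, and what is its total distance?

Route A: 18 + 11 + 14 + 19 + 4 + 8 = 74
Route B: 18 + 14 + 19 + 18 + 21 + 29 = 119
Route C: 8 + 18 + 14 + 11 + 14 + 12 = 77

74 min — Route A is the shortest.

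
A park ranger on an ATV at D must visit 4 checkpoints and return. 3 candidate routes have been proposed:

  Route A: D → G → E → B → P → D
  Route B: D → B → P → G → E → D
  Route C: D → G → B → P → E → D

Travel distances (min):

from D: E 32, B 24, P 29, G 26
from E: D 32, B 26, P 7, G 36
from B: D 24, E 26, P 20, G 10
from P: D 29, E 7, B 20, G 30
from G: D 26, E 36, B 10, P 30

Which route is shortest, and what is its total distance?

Route A: 26 + 36 + 26 + 20 + 29 = 137
Route B: 24 + 20 + 30 + 36 + 32 = 142
Route C: 26 + 10 + 20 + 7 + 32 = 95

95 min — Route C is the shortest.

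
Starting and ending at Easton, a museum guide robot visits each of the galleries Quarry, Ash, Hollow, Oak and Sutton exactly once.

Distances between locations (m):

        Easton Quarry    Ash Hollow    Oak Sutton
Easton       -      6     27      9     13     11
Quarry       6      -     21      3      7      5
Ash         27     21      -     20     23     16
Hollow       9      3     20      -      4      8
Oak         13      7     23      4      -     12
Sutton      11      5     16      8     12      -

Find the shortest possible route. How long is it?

With 5 stops there are 5!/2 = 60 distinct round trips (a route and its reverse cost the same).
Easton-Quarry-Ash-Hollow-Oak-Sutton-Easton: 6+21+20+4+12+11 = 74
Easton-Quarry-Ash-Hollow-Sutton-Oak-Easton: 6+21+20+8+12+13 = 80
Easton-Quarry-Ash-Oak-Hollow-Sutton-Easton: 6+21+23+4+8+11 = 73
Easton-Quarry-Ash-Oak-Sutton-Hollow-Easton: 6+21+23+12+8+9 = 79
Easton-Quarry-Ash-Sutton-Hollow-Oak-Easton: 6+21+16+8+4+13 = 68
Easton-Quarry-Ash-Sutton-Oak-Hollow-Easton: 6+21+16+12+4+9 = 68
Easton-Quarry-Hollow-Ash-Oak-Sutton-Easton: 6+3+20+23+12+11 = 75
Easton-Quarry-Hollow-Ash-Sutton-Oak-Easton: 6+3+20+16+12+13 = 70
Easton-Quarry-Hollow-Oak-Ash-Sutton-Easton: 6+3+4+23+16+11 = 63
Easton-Quarry-Hollow-Oak-Sutton-Ash-Easton: 6+3+4+12+16+27 = 68
Easton-Quarry-Hollow-Sutton-Ash-Oak-Easton: 6+3+8+16+23+13 = 69
Easton-Quarry-Hollow-Sutton-Oak-Ash-Easton: 6+3+8+12+23+27 = 79
Easton-Quarry-Oak-Ash-Hollow-Sutton-Easton: 6+7+23+20+8+11 = 75
Easton-Quarry-Oak-Ash-Sutton-Hollow-Easton: 6+7+23+16+8+9 = 69
… (46 more)
The minimum is 63.
One optimal route: Easton → Quarry → Hollow → Oak → Ash → Sutton → Easton (or its reverse).

63 m — the shortest possible round trip.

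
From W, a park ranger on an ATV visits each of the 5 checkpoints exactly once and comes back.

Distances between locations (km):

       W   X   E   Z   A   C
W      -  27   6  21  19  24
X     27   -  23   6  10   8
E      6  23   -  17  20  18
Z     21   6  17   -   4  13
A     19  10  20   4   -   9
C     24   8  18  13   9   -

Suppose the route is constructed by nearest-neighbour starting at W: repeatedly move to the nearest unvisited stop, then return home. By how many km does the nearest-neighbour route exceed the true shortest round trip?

From W: E=6, A=19, Z=21, C=24, X=27 → choose E (6).
From E: Z=17, C=18, A=20, X=23 → choose Z (17).
From Z: A=4, X=6, C=13 → choose A (4).
From A: C=9, X=10 → choose C (9).
From C: X=8 → choose X (8).
NN route W → E → Z → A → C → X → W costs 71.
Optimal: W → E → C → X → Z → A → W costs 61 (by enumerating all 60 distinct tours).
Excess = 71 − 61 = 10.

The nearest-neighbour route is 10 km longer than optimal.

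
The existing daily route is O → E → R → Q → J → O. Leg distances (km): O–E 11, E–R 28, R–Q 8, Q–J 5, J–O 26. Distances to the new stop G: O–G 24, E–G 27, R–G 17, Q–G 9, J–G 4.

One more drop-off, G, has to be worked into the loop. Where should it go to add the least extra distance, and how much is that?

Insertion cost between consecutive stops i–j is d(i,G) + d(G,j) − d(i,j):
  between O and E: 24 + 27 − 11 = 40
  between E and R: 27 + 17 − 28 = 16
  between R and Q: 17 + 9 − 8 = 18
  between Q and J: 9 + 4 − 5 = 8
  between J and O: 4 + 24 − 26 = 2
Cheapest insertion is between J and O, adding 2.
New total = 78 + 2 = 80.

Minimum extra distance: 2 km, inserting G between J and O.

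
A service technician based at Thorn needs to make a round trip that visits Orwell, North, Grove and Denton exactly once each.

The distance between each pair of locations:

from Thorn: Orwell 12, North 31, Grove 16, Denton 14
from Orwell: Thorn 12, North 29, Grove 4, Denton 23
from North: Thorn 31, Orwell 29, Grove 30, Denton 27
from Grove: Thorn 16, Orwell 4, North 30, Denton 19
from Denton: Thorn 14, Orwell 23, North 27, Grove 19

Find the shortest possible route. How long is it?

Shortest round trip = 87.

With 4 stops there are 4!/2 = 12 distinct round trips (a route and its reverse cost the same).
Thorn-Orwell-North-Grove-Denton-Thorn: 12+29+30+19+14 = 104
Thorn-Orwell-North-Denton-Grove-Thorn: 12+29+27+19+16 = 103
Thorn-Orwell-Grove-North-Denton-Thorn: 12+4+30+27+14 = 87
Thorn-Orwell-Grove-Denton-North-Thorn: 12+4+19+27+31 = 93
Thorn-Orwell-Denton-North-Grove-Thorn: 12+23+27+30+16 = 108
Thorn-Orwell-Denton-Grove-North-Thorn: 12+23+19+30+31 = 115
Thorn-North-Orwell-Grove-Denton-Thorn: 31+29+4+19+14 = 97
Thorn-North-Orwell-Denton-Grove-Thorn: 31+29+23+19+16 = 118
Thorn-North-Grove-Orwell-Denton-Thorn: 31+30+4+23+14 = 102
Thorn-North-Denton-Orwell-Grove-Thorn: 31+27+23+4+16 = 101
Thorn-Grove-Orwell-North-Denton-Thorn: 16+4+29+27+14 = 90
Thorn-Grove-North-Orwell-Denton-Thorn: 16+30+29+23+14 = 112
The minimum is 87.
One optimal route: Thorn → Orwell → Grove → North → Denton → Thorn (or its reverse).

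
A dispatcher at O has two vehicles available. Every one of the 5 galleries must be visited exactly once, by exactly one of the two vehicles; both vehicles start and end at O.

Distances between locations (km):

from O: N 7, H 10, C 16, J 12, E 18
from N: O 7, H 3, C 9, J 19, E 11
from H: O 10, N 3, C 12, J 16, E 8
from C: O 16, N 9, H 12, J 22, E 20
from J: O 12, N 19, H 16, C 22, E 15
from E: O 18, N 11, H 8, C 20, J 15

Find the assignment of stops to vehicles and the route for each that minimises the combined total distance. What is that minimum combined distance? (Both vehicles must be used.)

77 km — the smallest possible combined total.

There are 2^4 − 1 = 15 ways to divide the 5 stops into two non-empty groups. For each, the best each vehicle can do is its own shortest tour through its group:
  {N} + {H, C, J, E}: 14 + 63 = 77
  {H} + {N, C, J, E}: 20 + 63 = 83
  {N, H} + {C, J, E}: 20 + 63 = 83
  {C} + {N, H, J, E}: 32 + 45 = 77
  {N, C} + {H, J, E}: 32 + 45 = 77
  {H, C} + {N, J, E}: 38 + 45 = 83
  … (15 splits in total)
Best: vehicle 1 O → N → O = 14; vehicle 2 O → C → H → E → J → O = 63; combined 77.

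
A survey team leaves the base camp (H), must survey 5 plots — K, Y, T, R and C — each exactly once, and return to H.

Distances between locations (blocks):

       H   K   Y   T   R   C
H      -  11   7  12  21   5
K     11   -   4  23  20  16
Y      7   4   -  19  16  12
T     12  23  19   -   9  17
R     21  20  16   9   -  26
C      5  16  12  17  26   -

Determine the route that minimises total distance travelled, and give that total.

There are 60 distinct closed tours to check (reversals are equivalent).
H → K → Y → T → R → C → H: 11+4+19+9+26+5 = 74
H → K → Y → T → C → R → H: 11+4+19+17+26+21 = 98
H → K → Y → R → T → C → H: 11+4+16+9+17+5 = 62
H → K → Y → R → C → T → H: 11+4+16+26+17+12 = 86
H → K → Y → C → T → R → H: 11+4+12+17+9+21 = 74
H → K → Y → C → R → T → H: 11+4+12+26+9+12 = 74
H → K → T → Y → R → C → H: 11+23+19+16+26+5 = 100
H → K → T → Y → C → R → H: 11+23+19+12+26+21 = 112
H → K → T → R → Y → C → H: 11+23+9+16+12+5 = 76
H → K → T → R → C → Y → H: 11+23+9+26+12+7 = 88
H → K → T → C → Y → R → H: 11+23+17+12+16+21 = 100
H → K → T → C → R → Y → H: 11+23+17+26+16+7 = 100
H → K → R → Y → T → C → H: 11+20+16+19+17+5 = 88
H → K → R → Y → C → T → H: 11+20+16+12+17+12 = 88
… (46 more)
The minimum is 62.
One optimal route: H → K → Y → R → T → C → H (or its reverse).

Minimum total distance: 62 blocks.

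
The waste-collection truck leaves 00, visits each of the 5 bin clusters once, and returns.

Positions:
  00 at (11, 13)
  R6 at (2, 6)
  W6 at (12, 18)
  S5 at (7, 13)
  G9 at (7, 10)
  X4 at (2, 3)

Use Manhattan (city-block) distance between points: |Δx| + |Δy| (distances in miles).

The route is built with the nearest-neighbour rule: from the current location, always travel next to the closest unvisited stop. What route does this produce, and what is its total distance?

50 miles along 00 → S5 → G9 → R6 → X4 → W6 → 00.

00 → [S5:4 / W6:6 / G9:7 / R6:16 / X4:19] → S5 (4)
S5 → [G9:3 / W6:10 / R6:12 / X4:15] → G9 (3)
G9 → [R6:9 / X4:12 / W6:13] → R6 (9)
R6 → [X4:3 / W6:22] → X4 (3)
X4 → [W6:25] → W6 (25)
Return W6→00: 6.
Total = 4 + 3 + 9 + 3 + 25 + 6 = 50.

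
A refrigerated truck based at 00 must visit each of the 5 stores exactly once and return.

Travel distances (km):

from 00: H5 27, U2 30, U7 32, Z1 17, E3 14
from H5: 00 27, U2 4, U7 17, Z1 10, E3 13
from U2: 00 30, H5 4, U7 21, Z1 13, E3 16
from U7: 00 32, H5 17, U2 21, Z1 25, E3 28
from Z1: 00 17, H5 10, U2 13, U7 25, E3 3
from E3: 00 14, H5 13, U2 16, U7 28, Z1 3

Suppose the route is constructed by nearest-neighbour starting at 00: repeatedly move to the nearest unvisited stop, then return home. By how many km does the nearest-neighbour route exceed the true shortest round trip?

00: E3=14, Z1=17, H5=27, U2=30, U7=32 ⇒ E3
E3: Z1=3, H5=13, U2=16, U7=28 ⇒ Z1
Z1: H5=10, U2=13, U7=25 ⇒ H5
H5: U2=4, U7=17 ⇒ U2
U2: U7=21 ⇒ U7
NN route 00 → E3 → Z1 → H5 → U2 → U7 → 00 costs 84.
Optimal: 00 → U7 → H5 → U2 → Z1 → E3 → 00 costs 83 (by enumerating all 60 distinct tours).
Excess = 84 − 83 = 1.

1 km longer than the optimal tour.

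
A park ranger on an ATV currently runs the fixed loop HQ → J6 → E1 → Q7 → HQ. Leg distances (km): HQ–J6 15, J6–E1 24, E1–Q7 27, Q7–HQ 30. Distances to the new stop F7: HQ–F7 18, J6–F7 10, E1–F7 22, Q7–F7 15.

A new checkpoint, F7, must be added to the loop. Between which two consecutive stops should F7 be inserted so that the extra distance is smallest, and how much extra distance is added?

Insertion cost between consecutive stops i–j is d(i,F7) + d(F7,j) − d(i,j):
  between HQ and J6: 18 + 10 − 15 = 13
  between J6 and E1: 10 + 22 − 24 = 8
  between E1 and Q7: 22 + 15 − 27 = 10
  between Q7 and HQ: 15 + 18 − 30 = 3
Cheapest insertion is between Q7 and HQ, adding 3.
New total = 96 + 3 = 99.

Adding 3 km by placing F7 on the Q7–HQ leg.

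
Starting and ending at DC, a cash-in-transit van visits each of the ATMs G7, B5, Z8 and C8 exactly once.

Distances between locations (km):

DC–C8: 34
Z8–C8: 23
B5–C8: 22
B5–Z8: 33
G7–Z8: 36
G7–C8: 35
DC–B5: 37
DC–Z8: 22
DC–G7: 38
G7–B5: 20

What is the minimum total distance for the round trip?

Minimum total distance: 125 km.

DC-G7-B5-Z8-C8-DC: 38+20+33+23+34 = 148
DC-G7-B5-C8-Z8-DC: 38+20+22+23+22 = 125
DC-G7-Z8-B5-C8-DC: 38+36+33+22+34 = 163
DC-G7-Z8-C8-B5-DC: 38+36+23+22+37 = 156
DC-G7-C8-B5-Z8-DC: 38+35+22+33+22 = 150
DC-G7-C8-Z8-B5-DC: 38+35+23+33+37 = 166
DC-B5-G7-Z8-C8-DC: 37+20+36+23+34 = 150
DC-B5-G7-C8-Z8-DC: 37+20+35+23+22 = 137
DC-B5-Z8-G7-C8-DC: 37+33+36+35+34 = 175
DC-B5-C8-G7-Z8-DC: 37+22+35+36+22 = 152
DC-Z8-G7-B5-C8-DC: 22+36+20+22+34 = 134
DC-Z8-B5-G7-C8-DC: 22+33+20+35+34 = 144
The minimum is 125.
One optimal route: DC → G7 → B5 → C8 → Z8 → DC (or its reverse).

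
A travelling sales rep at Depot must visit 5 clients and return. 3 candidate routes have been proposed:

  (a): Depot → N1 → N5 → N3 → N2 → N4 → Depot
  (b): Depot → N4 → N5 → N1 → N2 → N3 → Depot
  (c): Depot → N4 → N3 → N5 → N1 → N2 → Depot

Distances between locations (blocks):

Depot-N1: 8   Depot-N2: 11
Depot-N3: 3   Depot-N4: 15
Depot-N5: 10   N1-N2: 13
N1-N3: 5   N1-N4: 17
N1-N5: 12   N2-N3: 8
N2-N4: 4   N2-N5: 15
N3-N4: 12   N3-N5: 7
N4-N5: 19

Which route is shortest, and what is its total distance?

Shortest is (a), total 54 blocks.

(a): 8 + 12 + 7 + 8 + 4 + 15 = 54
(b): 15 + 19 + 12 + 13 + 8 + 3 = 70
(c): 15 + 12 + 7 + 12 + 13 + 11 = 70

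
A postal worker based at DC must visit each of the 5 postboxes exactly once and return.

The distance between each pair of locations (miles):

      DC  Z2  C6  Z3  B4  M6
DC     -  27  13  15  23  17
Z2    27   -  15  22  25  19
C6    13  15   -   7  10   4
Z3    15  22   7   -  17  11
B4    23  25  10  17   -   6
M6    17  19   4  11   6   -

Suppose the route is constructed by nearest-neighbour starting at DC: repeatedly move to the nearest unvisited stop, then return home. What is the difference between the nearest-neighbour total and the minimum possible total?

From DC: C6=13, Z3=15, M6=17, B4=23, Z2=27 → choose C6 (13).
From C6: M6=4, Z3=7, B4=10, Z2=15 → choose M6 (4).
From M6: B4=6, Z3=11, Z2=19 → choose B4 (6).
From B4: Z3=17, Z2=25 → choose Z3 (17).
From Z3: Z2=22 → choose Z2 (22).
NN route DC → C6 → M6 → B4 → Z3 → Z2 → DC costs 89.
Optimal: DC → Z2 → C6 → B4 → M6 → Z3 → DC costs 84 (by enumerating all 60 distinct tours).
Excess = 89 − 84 = 5.

5 miles longer than the optimal tour.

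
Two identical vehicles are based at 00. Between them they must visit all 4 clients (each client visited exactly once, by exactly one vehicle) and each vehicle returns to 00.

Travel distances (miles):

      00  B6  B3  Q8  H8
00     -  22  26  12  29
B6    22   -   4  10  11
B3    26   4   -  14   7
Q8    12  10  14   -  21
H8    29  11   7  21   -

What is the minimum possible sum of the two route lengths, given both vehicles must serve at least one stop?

86 miles — the smallest possible combined total.

Try each way of splitting the stops between the two vehicles (each non-empty) and, for each split, find the best tour for each vehicle:
  {B6} + {B3, Q8, H8}: 44 + 62 = 106
  {B3} + {B6, Q8, H8}: 52 + 62 = 114
  {B6, B3} + {Q8, H8}: 52 + 62 = 114
  {Q8} + {B6, B3, H8}: 24 + 62 = 86
  {B6, Q8} + {B3, H8}: 44 + 62 = 106
  {B3, Q8} + {B6, H8}: 52 + 62 = 114
  … (7 splits in total)
Best: vehicle 1 00 → Q8 → 00 = 24; vehicle 2 00 → B6 → B3 → H8 → 00 = 62; combined 86.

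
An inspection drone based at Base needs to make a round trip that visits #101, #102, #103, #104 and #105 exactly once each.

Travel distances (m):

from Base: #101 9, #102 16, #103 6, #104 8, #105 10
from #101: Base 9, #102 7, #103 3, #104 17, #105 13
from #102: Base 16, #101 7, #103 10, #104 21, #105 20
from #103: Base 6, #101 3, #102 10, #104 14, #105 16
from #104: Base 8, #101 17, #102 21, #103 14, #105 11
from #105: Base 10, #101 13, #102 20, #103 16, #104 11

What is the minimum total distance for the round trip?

55 m — the shortest possible round trip.

Base - #101 - #102 - #103 - #104 - #105 - Base: 9+7+10+14+11+10 = 61
Base - #101 - #102 - #103 - #105 - #104 - Base: 9+7+10+16+11+8 = 61
Base - #101 - #102 - #104 - #103 - #105 - Base: 9+7+21+14+16+10 = 77
Base - #101 - #102 - #104 - #105 - #103 - Base: 9+7+21+11+16+6 = 70
Base - #101 - #102 - #105 - #103 - #104 - Base: 9+7+20+16+14+8 = 74
Base - #101 - #102 - #105 - #104 - #103 - Base: 9+7+20+11+14+6 = 67
Base - #101 - #103 - #102 - #104 - #105 - Base: 9+3+10+21+11+10 = 64
Base - #101 - #103 - #102 - #105 - #104 - Base: 9+3+10+20+11+8 = 61
Base - #101 - #103 - #104 - #102 - #105 - Base: 9+3+14+21+20+10 = 77
Base - #101 - #103 - #104 - #105 - #102 - Base: 9+3+14+11+20+16 = 73
Base - #101 - #103 - #105 - #102 - #104 - Base: 9+3+16+20+21+8 = 77
Base - #101 - #103 - #105 - #104 - #102 - Base: 9+3+16+11+21+16 = 76
Base - #101 - #104 - #102 - #103 - #105 - Base: 9+17+21+10+16+10 = 83
Base - #101 - #104 - #102 - #105 - #103 - Base: 9+17+21+20+16+6 = 89
… (46 more)
Base - #103 - #101 - #102 - #105 - #104 - Base: 6+3+7+20+11+8 = 55  ← best
The minimum is 55.
One optimal route: Base → #103 → #101 → #102 → #105 → #104 → Base (or its reverse).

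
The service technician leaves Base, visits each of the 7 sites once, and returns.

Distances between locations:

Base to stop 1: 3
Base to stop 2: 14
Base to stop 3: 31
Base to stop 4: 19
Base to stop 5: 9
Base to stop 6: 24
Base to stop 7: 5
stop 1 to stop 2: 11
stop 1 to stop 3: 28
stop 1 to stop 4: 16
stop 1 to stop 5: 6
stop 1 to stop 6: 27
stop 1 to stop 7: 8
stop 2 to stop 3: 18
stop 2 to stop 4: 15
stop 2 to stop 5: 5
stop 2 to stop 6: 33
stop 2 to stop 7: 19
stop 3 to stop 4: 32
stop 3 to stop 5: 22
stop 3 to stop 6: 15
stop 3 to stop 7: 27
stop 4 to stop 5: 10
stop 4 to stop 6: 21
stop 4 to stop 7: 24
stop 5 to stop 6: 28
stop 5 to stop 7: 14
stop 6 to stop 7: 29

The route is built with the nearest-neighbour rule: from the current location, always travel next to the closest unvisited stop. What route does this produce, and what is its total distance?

97 along Base → stop 1 → stop 5 → stop 2 → stop 4 → stop 6 → stop 3 → stop 7 → Base.

From Base: distances to unvisited — stop 1=3, stop 7=5, stop 5=9, stop 2=14, stop 4=19, stop 6=24, stop 3=31. Nearest is stop 1 (3).
From stop 1: distances to unvisited — stop 5=6, stop 7=8, stop 2=11, stop 4=16, stop 6=27, stop 3=28. Nearest is stop 5 (6).
From stop 5: distances to unvisited — stop 2=5, stop 4=10, stop 7=14, stop 3=22, stop 6=28. Nearest is stop 2 (5).
From stop 2: distances to unvisited — stop 4=15, stop 3=18, stop 7=19, stop 6=33. Nearest is stop 4 (15).
From stop 4: distances to unvisited — stop 6=21, stop 7=24, stop 3=32. Nearest is stop 6 (21).
From stop 6: distances to unvisited — stop 3=15, stop 7=29. Nearest is stop 3 (15).
From stop 3: distances to unvisited — stop 7=27. Nearest is stop 7 (27).
Return stop 7→Base: 5.
Total = 3 + 6 + 5 + 15 + 21 + 15 + 27 + 5 = 97.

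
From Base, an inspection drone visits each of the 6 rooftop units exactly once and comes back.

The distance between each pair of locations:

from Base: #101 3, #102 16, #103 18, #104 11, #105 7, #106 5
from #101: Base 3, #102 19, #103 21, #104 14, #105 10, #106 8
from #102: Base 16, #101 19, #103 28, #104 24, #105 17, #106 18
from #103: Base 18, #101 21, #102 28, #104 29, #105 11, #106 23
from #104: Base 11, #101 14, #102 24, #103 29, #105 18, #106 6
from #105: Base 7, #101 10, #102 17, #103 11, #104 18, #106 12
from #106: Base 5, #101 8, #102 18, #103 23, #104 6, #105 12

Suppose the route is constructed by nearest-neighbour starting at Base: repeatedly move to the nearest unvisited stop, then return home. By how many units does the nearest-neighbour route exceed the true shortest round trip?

From Base: #101=3, #106=5, #105=7, #104=11, #102=16, #103=18 → choose #101 (3).
From #101: #106=8, #105=10, #104=14, #102=19, #103=21 → choose #106 (8).
From #106: #104=6, #105=12, #102=18, #103=23 → choose #104 (6).
From #104: #105=18, #102=24, #103=29 → choose #105 (18).
From #105: #103=11, #102=17 → choose #103 (11).
From #103: #102=28 → choose #102 (28).
NN route Base → #101 → #106 → #104 → #105 → #103 → #102 → Base costs 90.
Optimal: Base → #101 → #103 → #105 → #102 → #104 → #106 → Base costs 87 (by enumerating all 360 distinct tours).
Excess = 90 − 87 = 3.

The nearest-neighbour route is 3 longer than optimal.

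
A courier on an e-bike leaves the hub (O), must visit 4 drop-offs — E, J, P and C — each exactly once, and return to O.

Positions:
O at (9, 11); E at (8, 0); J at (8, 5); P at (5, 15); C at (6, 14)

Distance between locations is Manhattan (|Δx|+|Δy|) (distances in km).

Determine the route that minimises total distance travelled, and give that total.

Shortest round trip = 38 km.

With 4 stops there are 4!/2 = 12 distinct round trips (a route and its reverse cost the same).
O-E-J-P-C-O: 12+5+13+2+6 = 38
O-E-J-C-P-O: 12+5+11+2+8 = 38
O-E-P-J-C-O: 12+18+13+11+6 = 60
O-E-P-C-J-O: 12+18+2+11+7 = 50
O-E-C-J-P-O: 12+16+11+13+8 = 60
O-E-C-P-J-O: 12+16+2+13+7 = 50
O-J-E-P-C-O: 7+5+18+2+6 = 38
O-J-E-C-P-O: 7+5+16+2+8 = 38
O-J-P-E-C-O: 7+13+18+16+6 = 60
O-J-C-E-P-O: 7+11+16+18+8 = 60
O-P-E-J-C-O: 8+18+5+11+6 = 48
O-P-J-E-C-O: 8+13+5+16+6 = 48
The minimum is 38.
One optimal route: O → E → J → P → C → O (or its reverse).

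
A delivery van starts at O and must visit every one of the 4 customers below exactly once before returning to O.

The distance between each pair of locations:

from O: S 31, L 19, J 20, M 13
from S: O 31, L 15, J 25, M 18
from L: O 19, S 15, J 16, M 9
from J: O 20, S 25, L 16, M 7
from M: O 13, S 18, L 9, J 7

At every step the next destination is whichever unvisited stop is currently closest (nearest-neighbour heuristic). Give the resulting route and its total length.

At O the remaining stops are M 13, L 19, J 20, S 31; go to M.
At M the remaining stops are J 7, L 9, S 18; go to J.
At J the remaining stops are L 16, S 25; go to L.
At L the remaining stops are S 15; go to S.
Return S→O: 31.
Total = 13 + 7 + 16 + 15 + 31 = 82.

82 along O → M → J → L → S → O.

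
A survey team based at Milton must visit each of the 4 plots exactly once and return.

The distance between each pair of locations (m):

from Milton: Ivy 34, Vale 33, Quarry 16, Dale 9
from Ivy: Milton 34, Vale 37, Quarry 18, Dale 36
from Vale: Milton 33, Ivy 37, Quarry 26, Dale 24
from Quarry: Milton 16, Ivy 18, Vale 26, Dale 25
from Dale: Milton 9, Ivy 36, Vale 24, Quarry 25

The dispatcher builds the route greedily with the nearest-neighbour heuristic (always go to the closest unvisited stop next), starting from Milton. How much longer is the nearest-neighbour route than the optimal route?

The nearest-neighbour route is 7 m longer than optimal.

Milton: Dale=9, Quarry=16, Vale=33, Ivy=34 ⇒ Dale
Dale: Vale=24, Quarry=25, Ivy=36 ⇒ Vale
Vale: Quarry=26, Ivy=37 ⇒ Quarry
Quarry: Ivy=18 ⇒ Ivy
NN route Milton → Dale → Vale → Quarry → Ivy → Milton costs 111.
Optimal: Milton → Quarry → Ivy → Vale → Dale → Milton costs 104 (by enumerating all 12 distinct tours).
Excess = 111 − 104 = 7.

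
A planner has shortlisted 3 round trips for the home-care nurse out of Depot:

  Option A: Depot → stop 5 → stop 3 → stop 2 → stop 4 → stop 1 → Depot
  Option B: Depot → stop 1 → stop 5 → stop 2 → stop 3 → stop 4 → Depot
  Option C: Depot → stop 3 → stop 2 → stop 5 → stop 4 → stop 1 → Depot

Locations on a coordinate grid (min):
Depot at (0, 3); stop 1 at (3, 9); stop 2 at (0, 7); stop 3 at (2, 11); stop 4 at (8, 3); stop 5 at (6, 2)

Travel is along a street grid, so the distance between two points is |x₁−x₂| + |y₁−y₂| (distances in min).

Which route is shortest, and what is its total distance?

Shortest is Option C, total 50 min.

Option A: 7 + 13 + 6 + 12 + 11 + 9 = 58
Option B: 9 + 10 + 11 + 6 + 14 + 8 = 58
Option C: 10 + 6 + 11 + 3 + 11 + 9 = 50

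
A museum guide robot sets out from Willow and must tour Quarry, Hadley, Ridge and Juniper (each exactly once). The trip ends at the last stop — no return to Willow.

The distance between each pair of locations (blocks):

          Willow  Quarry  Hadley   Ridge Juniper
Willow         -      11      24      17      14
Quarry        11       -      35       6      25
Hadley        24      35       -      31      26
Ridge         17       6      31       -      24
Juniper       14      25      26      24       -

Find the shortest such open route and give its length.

67 blocks — the minimum one-way total.

There are 4! = 24 possible orderings.
Willow → Quarry → Hadley → Ridge → Juniper: 11+35+31+24 = 101
Willow → Quarry → Hadley → Juniper → Ridge: 11+35+26+24 = 96
Willow → Quarry → Ridge → Hadley → Juniper: 11+6+31+26 = 74
Willow → Quarry → Ridge → Juniper → Hadley: 11+6+24+26 = 67
Willow → Quarry → Juniper → Hadley → Ridge: 11+25+26+31 = 93
Willow → Quarry → Juniper → Ridge → Hadley: 11+25+24+31 = 91
Willow → Hadley → Quarry → Ridge → Juniper: 24+35+6+24 = 89
Willow → Hadley → Quarry → Juniper → Ridge: 24+35+25+24 = 108
Willow → Hadley → Ridge → Quarry → Juniper: 24+31+6+25 = 86
Willow → Hadley → Ridge → Juniper → Quarry: 24+31+24+25 = 104
Willow → Hadley → Juniper → Quarry → Ridge: 24+26+25+6 = 81
Willow → Hadley → Juniper → Ridge → Quarry: 24+26+24+6 = 80
Willow → Ridge → Quarry → Hadley → Juniper: 17+6+35+26 = 84
Willow → Ridge → Quarry → Juniper → Hadley: 17+6+25+26 = 74
… (10 more)
The minimum is 67.
One shortest path: Willow → Quarry → Ridge → Juniper → Hadley.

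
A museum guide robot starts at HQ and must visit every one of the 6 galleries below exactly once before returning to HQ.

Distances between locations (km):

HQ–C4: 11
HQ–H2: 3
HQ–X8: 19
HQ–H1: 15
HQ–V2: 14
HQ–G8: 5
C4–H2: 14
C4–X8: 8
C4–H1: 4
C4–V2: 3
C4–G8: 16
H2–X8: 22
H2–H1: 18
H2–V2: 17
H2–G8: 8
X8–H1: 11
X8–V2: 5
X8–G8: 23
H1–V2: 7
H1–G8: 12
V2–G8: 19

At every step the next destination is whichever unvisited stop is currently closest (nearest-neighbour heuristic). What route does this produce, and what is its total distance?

Nearest-neighbour total = 54 km; route HQ → H2 → G8 → H1 → C4 → V2 → X8 → HQ.

From HQ: distances to unvisited — H2=3, G8=5, C4=11, V2=14, H1=15, X8=19. Nearest is H2 (3).
From H2: distances to unvisited — G8=8, C4=14, V2=17, H1=18, X8=22. Nearest is G8 (8).
From G8: distances to unvisited — H1=12, C4=16, V2=19, X8=23. Nearest is H1 (12).
From H1: distances to unvisited — C4=4, V2=7, X8=11. Nearest is C4 (4).
From C4: distances to unvisited — V2=3, X8=8. Nearest is V2 (3).
From V2: distances to unvisited — X8=5. Nearest is X8 (5).
Return X8→HQ: 19.
Total = 3 + 8 + 12 + 4 + 3 + 5 + 19 = 54.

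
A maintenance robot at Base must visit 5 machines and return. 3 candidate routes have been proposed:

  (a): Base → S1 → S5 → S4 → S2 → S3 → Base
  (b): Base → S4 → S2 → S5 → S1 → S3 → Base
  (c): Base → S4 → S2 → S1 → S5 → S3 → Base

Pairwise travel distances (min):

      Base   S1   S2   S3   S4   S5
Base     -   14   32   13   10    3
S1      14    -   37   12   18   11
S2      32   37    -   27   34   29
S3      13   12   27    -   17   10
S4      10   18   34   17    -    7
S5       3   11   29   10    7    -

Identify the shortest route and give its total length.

106 min — (a) is the shortest.

(a): 14 + 11 + 7 + 34 + 27 + 13 = 106
(b): 10 + 34 + 29 + 11 + 12 + 13 = 109
(c): 10 + 34 + 37 + 11 + 10 + 13 = 115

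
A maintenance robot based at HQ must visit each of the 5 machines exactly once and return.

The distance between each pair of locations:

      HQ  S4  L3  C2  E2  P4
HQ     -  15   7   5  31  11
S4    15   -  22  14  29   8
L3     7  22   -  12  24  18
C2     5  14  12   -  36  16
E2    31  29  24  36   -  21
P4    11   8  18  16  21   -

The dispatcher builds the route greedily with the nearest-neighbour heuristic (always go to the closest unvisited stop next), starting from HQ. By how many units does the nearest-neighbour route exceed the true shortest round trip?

The nearest-neighbour route is 24 longer than optimal.

HQ: C2=5, L3=7, P4=11, S4=15, E2=31 ⇒ C2
C2: L3=12, S4=14, P4=16, E2=36 ⇒ L3
L3: P4=18, S4=22, E2=24 ⇒ P4
P4: S4=8, E2=21 ⇒ S4
S4: E2=29 ⇒ E2
NN route HQ → C2 → L3 → P4 → S4 → E2 → HQ costs 103.
Optimal: HQ → L3 → E2 → P4 → S4 → C2 → HQ costs 79 (by enumerating all 60 distinct tours).
Excess = 103 − 79 = 24.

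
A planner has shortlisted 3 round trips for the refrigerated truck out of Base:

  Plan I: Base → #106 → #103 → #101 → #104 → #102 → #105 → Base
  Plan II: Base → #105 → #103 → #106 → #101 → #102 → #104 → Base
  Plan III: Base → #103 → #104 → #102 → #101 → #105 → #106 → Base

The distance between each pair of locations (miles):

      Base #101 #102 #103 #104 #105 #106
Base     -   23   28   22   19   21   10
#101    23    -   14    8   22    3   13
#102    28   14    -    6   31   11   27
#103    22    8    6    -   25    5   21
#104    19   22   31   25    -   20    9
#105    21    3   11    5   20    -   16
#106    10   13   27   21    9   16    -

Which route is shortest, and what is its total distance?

Plan I: 10 + 21 + 8 + 22 + 31 + 11 + 21 = 124
Plan II: 21 + 5 + 21 + 13 + 14 + 31 + 19 = 124
Plan III: 22 + 25 + 31 + 14 + 3 + 16 + 10 = 121

Shortest is Plan III, total 121 miles.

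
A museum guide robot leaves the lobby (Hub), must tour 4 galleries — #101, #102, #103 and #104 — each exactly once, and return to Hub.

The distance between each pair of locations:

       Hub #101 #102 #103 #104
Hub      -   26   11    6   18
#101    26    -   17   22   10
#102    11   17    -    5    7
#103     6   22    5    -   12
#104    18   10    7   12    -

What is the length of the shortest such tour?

Shortest round trip = 54.

Hub→#101→#102→#103→#104→Hub: 26+17+5+12+18 = 78
Hub→#101→#102→#104→#103→Hub: 26+17+7+12+6 = 68
Hub→#101→#103→#102→#104→Hub: 26+22+5+7+18 = 78
Hub→#101→#103→#104→#102→Hub: 26+22+12+7+11 = 78
Hub→#101→#104→#102→#103→Hub: 26+10+7+5+6 = 54
Hub→#101→#104→#103→#102→Hub: 26+10+12+5+11 = 64
Hub→#102→#101→#103→#104→Hub: 11+17+22+12+18 = 80
Hub→#102→#101→#104→#103→Hub: 11+17+10+12+6 = 56
Hub→#102→#103→#101→#104→Hub: 11+5+22+10+18 = 66
Hub→#102→#104→#101→#103→Hub: 11+7+10+22+6 = 56
Hub→#103→#101→#102→#104→Hub: 6+22+17+7+18 = 70
Hub→#103→#102→#101→#104→Hub: 6+5+17+10+18 = 56
The minimum is 54.
One optimal route: Hub → #101 → #104 → #102 → #103 → Hub (or its reverse).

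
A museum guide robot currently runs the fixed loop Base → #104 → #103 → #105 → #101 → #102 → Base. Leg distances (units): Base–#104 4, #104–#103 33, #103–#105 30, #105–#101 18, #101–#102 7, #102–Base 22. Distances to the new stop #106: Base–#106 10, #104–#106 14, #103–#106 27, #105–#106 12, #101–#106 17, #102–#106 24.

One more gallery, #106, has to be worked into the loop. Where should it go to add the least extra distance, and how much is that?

Adding 8 by placing #106 on the #104–#103 leg.

Insertion cost between consecutive stops i–j is d(i,#106) + d(#106,j) − d(i,j):
  between Base and #104: 10 + 14 − 4 = 20
  between #104 and #103: 14 + 27 − 33 = 8
  between #103 and #105: 27 + 12 − 30 = 9
  between #105 and #101: 12 + 17 − 18 = 11
  between #101 and #102: 17 + 24 − 7 = 34
  between #102 and Base: 24 + 10 − 22 = 12
Cheapest insertion is between #104 and #103, adding 8.
New total = 114 + 8 = 122.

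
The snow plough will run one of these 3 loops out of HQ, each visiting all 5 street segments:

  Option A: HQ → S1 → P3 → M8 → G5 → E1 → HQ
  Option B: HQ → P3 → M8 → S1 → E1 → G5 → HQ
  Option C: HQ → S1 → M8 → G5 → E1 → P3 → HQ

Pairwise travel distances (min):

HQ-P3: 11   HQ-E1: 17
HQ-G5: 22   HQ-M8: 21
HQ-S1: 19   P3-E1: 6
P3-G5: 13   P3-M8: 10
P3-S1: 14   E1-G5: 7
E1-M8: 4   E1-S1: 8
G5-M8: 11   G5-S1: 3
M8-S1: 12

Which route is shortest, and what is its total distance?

66 min — Option C is the shortest.

Option A: 19 + 14 + 10 + 11 + 7 + 17 = 78
Option B: 11 + 10 + 12 + 8 + 7 + 22 = 70
Option C: 19 + 12 + 11 + 7 + 6 + 11 = 66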